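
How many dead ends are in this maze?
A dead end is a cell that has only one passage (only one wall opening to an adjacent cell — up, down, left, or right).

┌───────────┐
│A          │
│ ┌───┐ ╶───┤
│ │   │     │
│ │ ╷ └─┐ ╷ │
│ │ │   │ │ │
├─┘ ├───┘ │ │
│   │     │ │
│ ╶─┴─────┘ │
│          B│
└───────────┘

Checking each cell for number of passages:

Dead ends found at positions:
  (0, 5)
  (2, 0)
  (2, 3)
  (3, 2)
Total dead ends: 4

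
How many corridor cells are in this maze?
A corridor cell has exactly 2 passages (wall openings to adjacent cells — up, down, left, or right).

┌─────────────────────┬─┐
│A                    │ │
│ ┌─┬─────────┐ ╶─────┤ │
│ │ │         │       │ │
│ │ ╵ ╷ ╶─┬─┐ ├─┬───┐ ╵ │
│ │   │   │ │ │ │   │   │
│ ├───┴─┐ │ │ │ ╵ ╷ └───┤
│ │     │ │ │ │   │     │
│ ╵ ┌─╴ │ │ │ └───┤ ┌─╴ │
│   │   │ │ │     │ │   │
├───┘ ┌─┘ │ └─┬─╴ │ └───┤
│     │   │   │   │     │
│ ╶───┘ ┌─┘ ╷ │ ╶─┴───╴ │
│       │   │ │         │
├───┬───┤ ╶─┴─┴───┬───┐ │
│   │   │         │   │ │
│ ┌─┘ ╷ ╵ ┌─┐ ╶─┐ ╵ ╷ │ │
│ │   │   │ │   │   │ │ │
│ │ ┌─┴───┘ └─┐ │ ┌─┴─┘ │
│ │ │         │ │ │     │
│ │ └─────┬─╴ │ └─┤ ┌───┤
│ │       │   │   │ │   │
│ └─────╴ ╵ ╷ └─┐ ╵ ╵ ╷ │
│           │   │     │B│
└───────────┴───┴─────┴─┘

Counting cells with exactly 2 passages:
Total corridor cells: 118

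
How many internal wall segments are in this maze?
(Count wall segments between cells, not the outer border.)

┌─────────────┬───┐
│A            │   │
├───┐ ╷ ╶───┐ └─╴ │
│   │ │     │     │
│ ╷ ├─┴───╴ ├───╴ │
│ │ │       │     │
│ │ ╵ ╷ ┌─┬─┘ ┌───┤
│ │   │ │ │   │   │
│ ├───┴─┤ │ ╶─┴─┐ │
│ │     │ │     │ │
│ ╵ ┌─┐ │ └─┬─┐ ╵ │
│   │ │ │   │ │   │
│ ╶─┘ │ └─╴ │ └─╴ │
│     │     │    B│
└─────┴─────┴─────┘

Counting internal wall segments:
Total internal walls: 48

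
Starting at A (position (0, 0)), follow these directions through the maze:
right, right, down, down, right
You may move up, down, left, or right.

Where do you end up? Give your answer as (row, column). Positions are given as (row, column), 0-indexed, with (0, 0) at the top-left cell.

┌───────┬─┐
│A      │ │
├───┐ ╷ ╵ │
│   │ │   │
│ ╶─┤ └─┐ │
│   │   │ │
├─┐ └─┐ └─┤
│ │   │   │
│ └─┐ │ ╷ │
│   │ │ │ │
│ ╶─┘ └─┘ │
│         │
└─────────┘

Following directions step by step:
Start: (0, 0)
  right: (0, 0) → (0, 1)
  right: (0, 1) → (0, 2)
  down: (0, 2) → (1, 2)
  down: (1, 2) → (2, 2)
  right: (2, 2) → (2, 3)
Final position: (2, 3)

Path taken:

┌───────┬─┐
│A → ↓  │ │
├───┐ ╷ ╵ │
│   │↓│   │
│ ╶─┤ └─┐ │
│   │↳ B│ │
├─┐ └─┐ └─┤
│ │   │   │
│ └─┐ │ ╷ │
│   │ │ │ │
│ ╶─┘ └─┘ │
│         │
└─────────┘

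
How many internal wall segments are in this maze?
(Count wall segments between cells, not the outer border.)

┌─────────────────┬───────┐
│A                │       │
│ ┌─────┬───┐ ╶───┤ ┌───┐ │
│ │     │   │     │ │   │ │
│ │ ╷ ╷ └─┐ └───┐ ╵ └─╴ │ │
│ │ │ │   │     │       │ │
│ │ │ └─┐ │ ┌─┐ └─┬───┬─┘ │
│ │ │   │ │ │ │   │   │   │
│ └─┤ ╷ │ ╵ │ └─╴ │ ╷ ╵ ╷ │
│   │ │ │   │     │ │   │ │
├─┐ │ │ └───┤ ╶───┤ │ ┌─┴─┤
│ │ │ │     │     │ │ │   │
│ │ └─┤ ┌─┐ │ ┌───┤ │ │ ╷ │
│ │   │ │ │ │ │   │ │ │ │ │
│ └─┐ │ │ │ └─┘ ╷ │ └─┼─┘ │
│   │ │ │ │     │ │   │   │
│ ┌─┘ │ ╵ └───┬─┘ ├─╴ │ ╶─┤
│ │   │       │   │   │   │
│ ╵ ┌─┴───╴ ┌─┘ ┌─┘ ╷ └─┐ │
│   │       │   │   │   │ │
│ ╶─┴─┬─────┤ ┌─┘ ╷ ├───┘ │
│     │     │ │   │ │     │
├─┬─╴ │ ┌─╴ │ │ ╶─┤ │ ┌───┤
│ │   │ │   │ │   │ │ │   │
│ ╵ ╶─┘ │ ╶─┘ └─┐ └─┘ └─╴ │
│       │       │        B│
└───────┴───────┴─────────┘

Counting internal wall segments:
Total internal walls: 144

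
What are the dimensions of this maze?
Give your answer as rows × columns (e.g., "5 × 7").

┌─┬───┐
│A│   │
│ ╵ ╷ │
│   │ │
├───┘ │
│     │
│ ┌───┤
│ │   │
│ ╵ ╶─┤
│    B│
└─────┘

Counting the maze dimensions:
Rows (vertical): 5
Columns (horizontal): 3
Dimensions: 5 × 3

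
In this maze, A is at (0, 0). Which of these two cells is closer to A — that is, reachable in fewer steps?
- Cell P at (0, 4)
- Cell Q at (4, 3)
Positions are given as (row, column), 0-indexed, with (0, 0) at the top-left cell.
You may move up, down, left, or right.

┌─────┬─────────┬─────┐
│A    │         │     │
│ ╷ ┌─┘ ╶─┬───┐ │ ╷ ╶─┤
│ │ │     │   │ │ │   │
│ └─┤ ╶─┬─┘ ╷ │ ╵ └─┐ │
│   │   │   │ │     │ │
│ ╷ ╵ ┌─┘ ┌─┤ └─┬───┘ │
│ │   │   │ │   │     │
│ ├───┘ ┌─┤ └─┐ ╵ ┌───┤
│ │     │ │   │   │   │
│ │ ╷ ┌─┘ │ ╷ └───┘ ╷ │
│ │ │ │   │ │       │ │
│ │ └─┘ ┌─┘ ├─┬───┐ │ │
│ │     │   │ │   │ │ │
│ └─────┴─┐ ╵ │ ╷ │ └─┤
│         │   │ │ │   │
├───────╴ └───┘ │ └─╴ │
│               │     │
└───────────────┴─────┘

Shortest path A → P at (0, 4): 10 steps
Shortest path A → Q at (4, 3): 37 steps

P is closer (10 steps vs 37 steps).

Path to P:

┌─────┬─────────┬─────┐
│A    │↱ P      │     │
│ ╷ ┌─┘ ╶─┬───┐ │ ╷ ╶─┤
│↓│ │↱ ↑  │   │ │ │   │
│ └─┤ ╶─┬─┘ ╷ │ ╵ └─┐ │
│↳ ↓│↑  │   │ │     │ │
│ ╷ ╵ ┌─┘ ┌─┤ └─┬───┘ │
│ │↳ ↑│   │ │   │     │
│ ├───┘ ┌─┤ └─┐ ╵ ┌───┤
│ │     │ │   │   │   │
│ │ ╷ ┌─┘ │ ╷ └───┘ ╷ │
│ │ │ │   │ │       │ │
│ │ └─┘ ┌─┘ ├─┬───┐ │ │
│ │     │   │ │   │ │ │
│ └─────┴─┐ ╵ │ ╷ │ └─┤
│         │   │ │ │   │
├───────╴ └───┘ │ └─╴ │
│               │     │
└───────────────┴─────┘

Path to Q:

┌─────┬─────────┬─────┐
│A    │↱ → → → ↓│↱ ↓  │
│ ╷ ┌─┘ ╶─┬───┐ │ ╷ ╶─┤
│↓│ │↱ ↑  │↓ ↰│↓│↑│↳ ↓│
│ └─┤ ╶─┬─┘ ╷ │ ╵ └─┐ │
│↳ ↓│↑  │↓ ↲│↑│↳ ↑  │↓│
│ ╷ ╵ ┌─┘ ┌─┤ └─┬───┘ │
│ │↳ ↑│↓ ↲│ │↑ ↰│↓ ← ↲│
│ ├───┘ ┌─┤ └─┐ ╵ ┌───┤
│ │    Q│ │   │↑ ↲│   │
│ │ ╷ ┌─┘ │ ╷ └───┘ ╷ │
│ │ │ │   │ │       │ │
│ │ └─┘ ┌─┘ ├─┬───┐ │ │
│ │     │   │ │   │ │ │
│ └─────┴─┐ ╵ │ ╷ │ └─┤
│         │   │ │ │   │
├───────╴ └───┘ │ └─╴ │
│               │     │
└───────────────┴─────┘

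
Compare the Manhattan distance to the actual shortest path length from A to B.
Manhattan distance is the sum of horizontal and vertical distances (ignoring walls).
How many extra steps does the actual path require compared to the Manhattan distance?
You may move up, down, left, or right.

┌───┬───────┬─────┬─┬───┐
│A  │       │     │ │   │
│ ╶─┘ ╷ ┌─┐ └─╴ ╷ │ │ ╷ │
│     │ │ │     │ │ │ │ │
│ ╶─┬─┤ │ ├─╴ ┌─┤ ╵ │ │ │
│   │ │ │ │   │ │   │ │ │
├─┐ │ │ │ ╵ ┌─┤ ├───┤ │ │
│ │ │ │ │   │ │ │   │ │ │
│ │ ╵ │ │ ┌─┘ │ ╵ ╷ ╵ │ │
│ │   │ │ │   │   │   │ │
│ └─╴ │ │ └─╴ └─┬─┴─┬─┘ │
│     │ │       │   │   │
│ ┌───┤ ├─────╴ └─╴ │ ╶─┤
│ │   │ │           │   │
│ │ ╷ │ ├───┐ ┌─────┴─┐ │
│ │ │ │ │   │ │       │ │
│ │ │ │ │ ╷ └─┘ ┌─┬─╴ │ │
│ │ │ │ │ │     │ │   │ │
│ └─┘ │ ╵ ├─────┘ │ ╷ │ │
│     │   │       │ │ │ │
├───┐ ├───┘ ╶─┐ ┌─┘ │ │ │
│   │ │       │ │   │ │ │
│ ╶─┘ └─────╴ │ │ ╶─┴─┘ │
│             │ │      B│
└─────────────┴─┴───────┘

Manhattan distance: |11 - 0| + |11 - 0| = 22
Actual path length: 34
Extra steps: 34 - 22 = 12

Solution:

┌───┬───────┬─────┬─┬───┐
│A  │↱ ↓    │     │ │   │
│ ╶─┘ ╷ ┌─┐ └─╴ ╷ │ │ ╷ │
│↳ → ↑│↓│ │     │ │ │ │ │
│ ╶─┬─┤ │ ├─╴ ┌─┤ ╵ │ │ │
│   │ │↓│ │   │ │   │ │ │
├─┐ │ │ │ ╵ ┌─┤ ├───┤ │ │
│ │ │ │↓│   │ │ │   │ │ │
│ │ ╵ │ │ ┌─┘ │ ╵ ╷ ╵ │ │
│ │   │↓│ │   │   │   │ │
│ └─╴ │ │ └─╴ └─┬─┴─┬─┘ │
│     │↓│       │   │   │
│ ┌───┤ ├─────╴ └─╴ │ ╶─┤
│ │   │↓│           │   │
│ │ ╷ │ ├───┐ ┌─────┴─┐ │
│ │ │ │↓│↱ ↓│ │↱ → → ↓│ │
│ │ │ │ │ ╷ └─┘ ┌─┬─╴ │ │
│ │ │ │↓│↑│↳ → ↑│ │↓ ↲│ │
│ └─┘ │ ╵ ├─────┘ │ ╷ │ │
│     │↳ ↑│       │↓│ │ │
├───┐ ├───┘ ╶─┐ ┌─┘ │ │ │
│   │ │       │ │↓ ↲│ │ │
│ ╶─┘ └─────╴ │ │ ╶─┴─┘ │
│             │ │↳ → → B│
└─────────────┴─┴───────┘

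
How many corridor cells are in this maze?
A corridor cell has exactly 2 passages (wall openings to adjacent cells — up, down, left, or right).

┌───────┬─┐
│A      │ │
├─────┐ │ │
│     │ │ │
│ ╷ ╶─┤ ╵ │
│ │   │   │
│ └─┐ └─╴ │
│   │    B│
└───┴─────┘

Counting cells with exactly 2 passages:
Total corridor cells: 14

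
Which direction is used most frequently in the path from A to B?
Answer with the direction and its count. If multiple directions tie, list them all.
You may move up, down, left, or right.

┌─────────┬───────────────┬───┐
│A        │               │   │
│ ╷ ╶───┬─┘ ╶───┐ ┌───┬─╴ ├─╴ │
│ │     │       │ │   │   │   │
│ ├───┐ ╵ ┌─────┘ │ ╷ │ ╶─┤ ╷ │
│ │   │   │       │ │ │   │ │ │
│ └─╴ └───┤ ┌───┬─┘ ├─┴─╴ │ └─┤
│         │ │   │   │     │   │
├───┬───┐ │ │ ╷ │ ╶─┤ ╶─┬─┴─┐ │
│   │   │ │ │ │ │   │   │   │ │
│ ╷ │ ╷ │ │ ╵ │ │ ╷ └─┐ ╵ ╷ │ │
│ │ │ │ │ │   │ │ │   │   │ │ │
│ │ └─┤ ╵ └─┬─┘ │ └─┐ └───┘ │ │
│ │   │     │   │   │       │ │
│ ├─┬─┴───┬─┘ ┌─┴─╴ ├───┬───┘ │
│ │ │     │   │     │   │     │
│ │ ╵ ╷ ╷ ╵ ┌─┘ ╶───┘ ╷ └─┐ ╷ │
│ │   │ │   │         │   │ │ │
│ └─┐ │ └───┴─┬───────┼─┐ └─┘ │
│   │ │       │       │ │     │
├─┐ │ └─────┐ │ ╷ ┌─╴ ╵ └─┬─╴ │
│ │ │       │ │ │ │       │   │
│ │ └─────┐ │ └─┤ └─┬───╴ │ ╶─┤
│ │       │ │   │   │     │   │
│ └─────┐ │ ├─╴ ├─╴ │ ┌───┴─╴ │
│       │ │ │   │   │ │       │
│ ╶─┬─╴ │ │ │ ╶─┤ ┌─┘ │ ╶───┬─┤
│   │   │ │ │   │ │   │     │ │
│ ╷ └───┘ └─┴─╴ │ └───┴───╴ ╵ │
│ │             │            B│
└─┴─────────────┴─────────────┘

Directions: right, down, right, right, down, right, up, right, up, right, right, right, right, right, right, right, down, left, down, right, down, left, left, down, right, down, right, up, right, down, down, left, left, left, up, left, up, left, down, down, right, down, left, left, down, right, right, right, up, right, down, right, down, right, right, down, left, down, right, down, left, left, left, down, right, right, down, right
Counts: {'right': 28, 'down': 20, 'up': 6, 'left': 14}
Most common: right (28 times)

Solution:

┌─────────┬───────────────┬───┐
│A ↓      │↱ → → → → → → ↓│   │
│ ╷ ╶───┬─┘ ╶───┐ ┌───┬─╴ ├─╴ │
│ │↳ → ↓│↱ ↑    │ │   │↓ ↲│   │
│ ├───┐ ╵ ┌─────┘ │ ╷ │ ╶─┤ ╷ │
│ │   │↳ ↑│       │ │ │↳ ↓│ │ │
│ └─╴ └───┤ ┌───┬─┘ ├─┴─╴ │ └─┤
│         │ │   │   │↓ ← ↲│   │
├───┬───┐ │ │ ╷ │ ╶─┤ ╶─┬─┴─┐ │
│   │   │ │ │ │ │↓ ↰│↳ ↓│↱ ↓│ │
│ ╷ │ ╷ │ │ ╵ │ │ ╷ └─┐ ╵ ╷ │ │
│ │ │ │ │ │   │ │↓│↑ ↰│↳ ↑│↓│ │
│ │ └─┤ ╵ └─┬─┘ │ └─┐ └───┘ │ │
│ │   │     │   │↳ ↓│↑ ← ← ↲│ │
│ ├─┬─┴───┬─┘ ┌─┴─╴ ├───┬───┘ │
│ │ │     │   │↓ ← ↲│↱ ↓│     │
│ │ ╵ ╷ ╷ ╵ ┌─┘ ╶───┘ ╷ └─┐ ╷ │
│ │   │ │   │  ↳ → → ↑│↳ ↓│ │ │
│ └─┐ │ └───┴─┬───────┼─┐ └─┘ │
│   │ │       │       │ │↳ → ↓│
├─┐ │ └─────┐ │ ╷ ┌─╴ ╵ └─┬─╴ │
│ │ │       │ │ │ │       │↓ ↲│
│ │ └─────┐ │ └─┤ └─┬───╴ │ ╶─┤
│ │       │ │   │   │     │↳ ↓│
│ └─────┐ │ ├─╴ ├─╴ │ ┌───┴─╴ │
│       │ │ │   │   │ │↓ ← ← ↲│
│ ╶─┬─╴ │ │ │ ╶─┤ ┌─┘ │ ╶───┬─┤
│   │   │ │ │   │ │   │↳ → ↓│ │
│ ╷ └───┘ └─┴─╴ │ └───┴───╴ ╵ │
│ │             │          ↳ B│
└─┴─────────────┴─────────────┘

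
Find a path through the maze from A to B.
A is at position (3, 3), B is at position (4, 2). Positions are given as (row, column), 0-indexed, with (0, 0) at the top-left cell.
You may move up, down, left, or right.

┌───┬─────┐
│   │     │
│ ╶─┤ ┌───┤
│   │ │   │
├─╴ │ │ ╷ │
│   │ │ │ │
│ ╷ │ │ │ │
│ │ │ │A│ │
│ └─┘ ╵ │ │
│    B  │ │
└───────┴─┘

Finding the shortest path from (3, 3) to (4, 2):
Path length: 2 steps
Directions: down → left

Solution:

┌───┬─────┐
│   │     │
│ ╶─┤ ┌───┤
│   │ │   │
├─╴ │ │ ╷ │
│   │ │ │ │
│ ╷ │ │ │ │
│ │ │ │A│ │
│ └─┘ ╵ │ │
│    B ↲│ │
└───────┴─┘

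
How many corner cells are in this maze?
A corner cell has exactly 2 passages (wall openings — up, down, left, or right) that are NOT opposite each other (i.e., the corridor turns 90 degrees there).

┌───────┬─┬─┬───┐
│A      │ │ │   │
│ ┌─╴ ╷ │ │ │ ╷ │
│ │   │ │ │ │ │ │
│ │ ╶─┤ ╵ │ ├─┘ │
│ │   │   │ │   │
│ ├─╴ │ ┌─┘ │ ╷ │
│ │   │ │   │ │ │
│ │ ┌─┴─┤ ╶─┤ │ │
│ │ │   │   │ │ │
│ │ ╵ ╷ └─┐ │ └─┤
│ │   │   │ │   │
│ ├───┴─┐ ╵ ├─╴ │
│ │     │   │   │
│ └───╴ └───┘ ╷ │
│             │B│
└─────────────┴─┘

Counting corner cells (2 non-opposite passages):
Total corners: 30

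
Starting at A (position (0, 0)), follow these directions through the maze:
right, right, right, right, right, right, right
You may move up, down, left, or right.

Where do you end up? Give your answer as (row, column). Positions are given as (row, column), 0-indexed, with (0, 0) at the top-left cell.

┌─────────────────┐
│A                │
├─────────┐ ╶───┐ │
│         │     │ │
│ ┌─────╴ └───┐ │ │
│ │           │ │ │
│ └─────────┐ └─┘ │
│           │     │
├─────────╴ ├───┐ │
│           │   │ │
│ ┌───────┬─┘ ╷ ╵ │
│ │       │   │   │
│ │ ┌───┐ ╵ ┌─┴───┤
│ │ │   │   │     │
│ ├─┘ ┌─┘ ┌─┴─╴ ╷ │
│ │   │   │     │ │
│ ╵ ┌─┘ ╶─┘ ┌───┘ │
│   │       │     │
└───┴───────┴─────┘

Following directions step by step:
Start: (0, 0)
  right: (0, 0) → (0, 1)
  right: (0, 1) → (0, 2)
  right: (0, 2) → (0, 3)
  right: (0, 3) → (0, 4)
  right: (0, 4) → (0, 5)
  right: (0, 5) → (0, 6)
  right: (0, 6) → (0, 7)
Final position: (0, 7)

Path taken:

┌─────────────────┐
│A → → → → → → B  │
├─────────┐ ╶───┐ │
│         │     │ │
│ ┌─────╴ └───┐ │ │
│ │           │ │ │
│ └─────────┐ └─┘ │
│           │     │
├─────────╴ ├───┐ │
│           │   │ │
│ ┌───────┬─┘ ╷ ╵ │
│ │       │   │   │
│ │ ┌───┐ ╵ ┌─┴───┤
│ │ │   │   │     │
│ ├─┘ ┌─┘ ┌─┴─╴ ╷ │
│ │   │   │     │ │
│ ╵ ┌─┘ ╶─┘ ┌───┘ │
│   │       │     │
└───┴───────┴─────┘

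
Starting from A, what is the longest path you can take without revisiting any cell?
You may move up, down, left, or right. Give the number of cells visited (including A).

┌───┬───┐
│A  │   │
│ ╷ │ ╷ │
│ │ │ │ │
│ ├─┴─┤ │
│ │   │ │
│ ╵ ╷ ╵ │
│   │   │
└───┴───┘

Finding longest simple path using DFS:
Start: (0, 0)
Longest path visits 14 cells
Path: A → down → down → down → right → up → right → down → right → up → up → up → left → down

Solution:

┌───┬───┐
│A  │↓ ↰│
│ ╷ │ ╷ │
│↓│ │B│↑│
│ ├─┴─┤ │
│↓│↱ ↓│↑│
│ ╵ ╷ ╵ │
│↳ ↑│↳ ↑│
└───┴───┘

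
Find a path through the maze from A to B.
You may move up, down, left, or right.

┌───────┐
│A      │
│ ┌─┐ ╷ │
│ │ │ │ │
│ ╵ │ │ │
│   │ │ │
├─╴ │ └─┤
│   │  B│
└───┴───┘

Finding the shortest path through the maze:
Path length: 6 steps
Directions: right → right → down → down → down → right

Solution:

┌───────┐
│A → ↓  │
│ ┌─┐ ╷ │
│ │ │↓│ │
│ ╵ │ │ │
│   │↓│ │
├─╴ │ └─┤
│   │↳ B│
└───┴───┘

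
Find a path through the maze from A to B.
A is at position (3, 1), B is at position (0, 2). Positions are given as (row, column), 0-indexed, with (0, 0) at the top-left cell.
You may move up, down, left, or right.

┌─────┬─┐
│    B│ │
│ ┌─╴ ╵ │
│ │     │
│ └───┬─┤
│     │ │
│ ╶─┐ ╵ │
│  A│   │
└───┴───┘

Finding the shortest path from (3, 1) to (0, 2):
Path length: 6 steps
Directions: left → up → up → up → right → right

Solution:

┌─────┬─┐
│↱ → B│ │
│ ┌─╴ ╵ │
│↑│     │
│ └───┬─┤
│↑    │ │
│ ╶─┐ ╵ │
│↑ A│   │
└───┴───┘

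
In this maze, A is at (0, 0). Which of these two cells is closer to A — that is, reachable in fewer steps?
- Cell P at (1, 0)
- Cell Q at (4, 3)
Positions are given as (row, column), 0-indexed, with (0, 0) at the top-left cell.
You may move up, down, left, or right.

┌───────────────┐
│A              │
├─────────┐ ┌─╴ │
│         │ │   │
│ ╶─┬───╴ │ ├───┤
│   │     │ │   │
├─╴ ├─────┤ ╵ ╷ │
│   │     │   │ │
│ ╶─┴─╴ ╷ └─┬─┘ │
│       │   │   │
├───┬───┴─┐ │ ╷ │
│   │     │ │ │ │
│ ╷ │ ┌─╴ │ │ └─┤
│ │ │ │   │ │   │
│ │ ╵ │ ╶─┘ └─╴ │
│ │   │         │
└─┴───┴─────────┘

Shortest path A → P at (1, 0): 35 steps
Shortest path A → Q at (4, 3): 27 steps

Q is closer (27 steps vs 35 steps).

Path to P:

┌───────────────┐
│A → → → → ↓    │
├─────────┐ ┌─╴ │
│P        │↓│   │
│ ╶─┬───╴ │ ├───┤
│↑ ↰│     │↓│↱ ↓│
├─╴ ├─────┤ ╵ ╷ │
│↱ ↑│  ↓ ↰│↳ ↑│↓│
│ ╶─┴─╴ ╷ └─┬─┘ │
│↑ ← ← ↲│↑ ↰│↓ ↲│
├───┬───┴─┐ │ ╷ │
│   │     │↑│↓│ │
│ ╷ │ ┌─╴ │ │ └─┤
│ │ │ │   │↑│↳ ↓│
│ │ ╵ │ ╶─┘ └─╴ │
│ │   │    ↑ ← ↲│
└─┴───┴─────────┘

Path to Q:

┌───────────────┐
│A → → → → ↓    │
├─────────┐ ┌─╴ │
│         │↓│   │
│ ╶─┬───╴ │ ├───┤
│   │     │↓│↱ ↓│
├─╴ ├─────┤ ╵ ╷ │
│   │  ↓ ↰│↳ ↑│↓│
│ ╶─┴─╴ ╷ └─┬─┘ │
│      Q│↑ ↰│↓ ↲│
├───┬───┴─┐ │ ╷ │
│   │     │↑│↓│ │
│ ╷ │ ┌─╴ │ │ └─┤
│ │ │ │   │↑│↳ ↓│
│ │ ╵ │ ╶─┘ └─╴ │
│ │   │    ↑ ← ↲│
└─┴───┴─────────┘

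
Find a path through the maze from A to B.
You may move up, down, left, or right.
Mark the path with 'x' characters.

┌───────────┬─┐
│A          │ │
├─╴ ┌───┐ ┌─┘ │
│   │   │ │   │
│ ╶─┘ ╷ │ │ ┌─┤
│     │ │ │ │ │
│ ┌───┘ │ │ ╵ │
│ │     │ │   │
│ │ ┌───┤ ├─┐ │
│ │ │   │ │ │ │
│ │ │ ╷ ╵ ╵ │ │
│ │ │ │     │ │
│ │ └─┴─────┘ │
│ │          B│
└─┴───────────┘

Finding the shortest path through the maze:
Path length: 20 steps
Directions: right → down → left → down → right → right → up → right → down → down → left → left → down → down → down → right → right → right → right → right

Solution:

┌───────────┬─┐
│A x        │ │
├─╴ ┌───┐ ┌─┘ │
│x x│x x│ │   │
│ ╶─┘ ╷ │ │ ┌─┤
│x x x│x│ │ │ │
│ ┌───┘ │ │ ╵ │
│ │x x x│ │   │
│ │ ┌───┤ ├─┐ │
│ │x│   │ │ │ │
│ │ │ ╷ ╵ ╵ │ │
│ │x│ │     │ │
│ │ └─┴─────┘ │
│ │x x x x x B│
└─┴───────────┘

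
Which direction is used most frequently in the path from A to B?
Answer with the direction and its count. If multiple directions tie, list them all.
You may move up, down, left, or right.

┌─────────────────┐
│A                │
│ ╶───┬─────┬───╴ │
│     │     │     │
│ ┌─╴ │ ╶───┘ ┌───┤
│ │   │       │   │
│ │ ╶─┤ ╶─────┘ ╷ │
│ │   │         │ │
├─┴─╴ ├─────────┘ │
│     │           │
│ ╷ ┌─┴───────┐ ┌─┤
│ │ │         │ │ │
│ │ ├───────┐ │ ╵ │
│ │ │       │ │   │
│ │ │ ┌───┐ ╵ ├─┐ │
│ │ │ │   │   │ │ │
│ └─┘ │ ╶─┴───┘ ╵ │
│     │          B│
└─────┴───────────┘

Directions: right, right, right, right, right, right, right, right, down, left, left, down, left, left, left, down, right, right, right, right, up, right, down, down, left, down, down, right, down, down
Counts: {'right': 14, 'down': 9, 'left': 6, 'up': 1}
Most common: right (14 times)

Solution:

┌─────────────────┐
│A → → → → → → → ↓│
│ ╶───┬─────┬───╴ │
│     │     │↓ ← ↲│
│ ┌─╴ │ ╶───┘ ┌───┤
│ │   │↓ ← ← ↲│↱ ↓│
│ │ ╶─┤ ╶─────┘ ╷ │
│ │   │↳ → → → ↑│↓│
├─┴─╴ ├─────────┘ │
│     │        ↓ ↲│
│ ╷ ┌─┴───────┐ ┌─┤
│ │ │         │↓│ │
│ │ ├───────┐ │ ╵ │
│ │ │       │ │↳ ↓│
│ │ │ ┌───┐ ╵ ├─┐ │
│ │ │ │   │   │ │↓│
│ └─┘ │ ╶─┴───┘ ╵ │
│     │          B│
└─────┴───────────┘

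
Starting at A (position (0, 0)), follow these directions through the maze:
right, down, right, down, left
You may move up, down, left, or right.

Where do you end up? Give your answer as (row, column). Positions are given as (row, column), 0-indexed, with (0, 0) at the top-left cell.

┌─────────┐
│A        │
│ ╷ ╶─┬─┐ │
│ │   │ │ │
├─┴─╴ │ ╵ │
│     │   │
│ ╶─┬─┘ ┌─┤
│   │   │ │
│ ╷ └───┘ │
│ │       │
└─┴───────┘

Following directions step by step:
Start: (0, 0)
  right: (0, 0) → (0, 1)
  down: (0, 1) → (1, 1)
  right: (1, 1) → (1, 2)
  down: (1, 2) → (2, 2)
  left: (2, 2) → (2, 1)
Final position: (2, 1)

Path taken:

┌─────────┐
│A ↓      │
│ ╷ ╶─┬─┐ │
│ │↳ ↓│ │ │
├─┴─╴ │ ╵ │
│  B ↲│   │
│ ╶─┬─┘ ┌─┤
│   │   │ │
│ ╷ └───┘ │
│ │       │
└─┴───────┘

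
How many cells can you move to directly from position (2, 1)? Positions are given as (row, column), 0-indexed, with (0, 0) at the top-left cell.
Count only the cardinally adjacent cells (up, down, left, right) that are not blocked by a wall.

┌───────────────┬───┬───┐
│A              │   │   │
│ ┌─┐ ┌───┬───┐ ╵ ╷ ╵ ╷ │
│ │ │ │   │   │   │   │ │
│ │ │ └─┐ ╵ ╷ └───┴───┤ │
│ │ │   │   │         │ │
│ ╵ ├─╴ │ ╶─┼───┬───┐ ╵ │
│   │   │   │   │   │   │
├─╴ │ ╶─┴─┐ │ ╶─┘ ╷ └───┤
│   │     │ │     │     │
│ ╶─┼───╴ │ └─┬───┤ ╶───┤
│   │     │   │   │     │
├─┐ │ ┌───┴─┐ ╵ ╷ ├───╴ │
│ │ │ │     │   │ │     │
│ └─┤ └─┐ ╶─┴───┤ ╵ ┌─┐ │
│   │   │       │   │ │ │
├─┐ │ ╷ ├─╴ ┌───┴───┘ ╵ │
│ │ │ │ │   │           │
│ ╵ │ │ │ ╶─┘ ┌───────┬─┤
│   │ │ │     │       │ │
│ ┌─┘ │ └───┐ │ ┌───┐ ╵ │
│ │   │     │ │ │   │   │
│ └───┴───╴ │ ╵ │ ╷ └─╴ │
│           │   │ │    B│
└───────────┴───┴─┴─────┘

Checking passable neighbors of (2, 1):
Neighbors: (1, 1), (3, 1)
Count: 2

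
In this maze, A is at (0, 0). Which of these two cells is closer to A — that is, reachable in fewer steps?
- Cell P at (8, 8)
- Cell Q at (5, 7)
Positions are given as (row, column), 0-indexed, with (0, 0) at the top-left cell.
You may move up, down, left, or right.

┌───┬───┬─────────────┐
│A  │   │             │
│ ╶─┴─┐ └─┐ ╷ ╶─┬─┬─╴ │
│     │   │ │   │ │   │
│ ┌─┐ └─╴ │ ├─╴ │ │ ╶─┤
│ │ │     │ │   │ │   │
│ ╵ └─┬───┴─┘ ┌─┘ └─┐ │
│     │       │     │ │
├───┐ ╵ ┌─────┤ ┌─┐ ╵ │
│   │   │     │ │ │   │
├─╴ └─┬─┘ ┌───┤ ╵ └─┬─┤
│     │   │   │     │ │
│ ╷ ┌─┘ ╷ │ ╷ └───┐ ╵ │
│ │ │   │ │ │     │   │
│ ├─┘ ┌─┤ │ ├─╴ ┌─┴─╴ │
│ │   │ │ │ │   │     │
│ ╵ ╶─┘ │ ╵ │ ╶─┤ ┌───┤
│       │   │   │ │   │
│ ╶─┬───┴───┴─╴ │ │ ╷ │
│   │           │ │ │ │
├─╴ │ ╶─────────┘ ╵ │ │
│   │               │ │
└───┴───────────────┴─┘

Shortest path A → P at (8, 8): 40 steps
Shortest path A → Q at (5, 7): 32 steps

Q is closer (32 steps vs 40 steps).

Path to P:

┌───┬───┬─────────────┐
│A  │   │    ↱ → → → ↓│
│ ╶─┴─┐ └─┐ ╷ ╶─┬─┬─╴ │
│↓    │   │ │↑ ↰│ │↓ ↲│
│ ┌─┐ └─╴ │ ├─╴ │ │ ╶─┤
│↓│ │     │ │↱ ↑│ │↳ ↓│
│ ╵ └─┬───┴─┘ ┌─┘ └─┐ │
│↳ → ↓│↱ → → ↑│↓ ← ↰│↓│
├───┐ ╵ ┌─────┤ ┌─┐ ╵ │
│   │↳ ↑│     │↓│ │↑ ↲│
├─╴ └─┬─┘ ┌───┤ ╵ └─┬─┤
│     │   │   │↳ → ↓│ │
│ ╷ ┌─┘ ╷ │ ╷ └───┐ ╵ │
│ │ │   │ │ │     │↳ ↓│
│ ├─┘ ┌─┤ │ ├─╴ ┌─┴─╴ │
│ │   │ │ │ │   │↓ ← ↲│
│ ╵ ╶─┘ │ ╵ │ ╶─┤ ┌───┤
│       │   │   │P│   │
│ ╶─┬───┴───┴─╴ │ │ ╷ │
│   │           │ │ │ │
├─╴ │ ╶─────────┘ ╵ │ │
│   │               │ │
└───┴───────────────┴─┘

Path to Q:

┌───┬───┬─────────────┐
│A  │   │    ↱ → → → ↓│
│ ╶─┴─┐ └─┐ ╷ ╶─┬─┬─╴ │
│↓    │   │ │↑ ↰│ │↓ ↲│
│ ┌─┐ └─╴ │ ├─╴ │ │ ╶─┤
│↓│ │     │ │↱ ↑│ │↳ ↓│
│ ╵ └─┬───┴─┘ ┌─┘ └─┐ │
│↳ → ↓│↱ → → ↑│↓ ← ↰│↓│
├───┐ ╵ ┌─────┤ ┌─┐ ╵ │
│   │↳ ↑│     │↓│ │↑ ↲│
├─╴ └─┬─┘ ┌───┤ ╵ └─┬─┤
│     │   │   │Q    │ │
│ ╷ ┌─┘ ╷ │ ╷ └───┐ ╵ │
│ │ │   │ │ │     │   │
│ ├─┘ ┌─┤ │ ├─╴ ┌─┴─╴ │
│ │   │ │ │ │   │     │
│ ╵ ╶─┘ │ ╵ │ ╶─┤ ┌───┤
│       │   │   │ │   │
│ ╶─┬───┴───┴─╴ │ │ ╷ │
│   │           │ │ │ │
├─╴ │ ╶─────────┘ ╵ │ │
│   │               │ │
└───┴───────────────┴─┘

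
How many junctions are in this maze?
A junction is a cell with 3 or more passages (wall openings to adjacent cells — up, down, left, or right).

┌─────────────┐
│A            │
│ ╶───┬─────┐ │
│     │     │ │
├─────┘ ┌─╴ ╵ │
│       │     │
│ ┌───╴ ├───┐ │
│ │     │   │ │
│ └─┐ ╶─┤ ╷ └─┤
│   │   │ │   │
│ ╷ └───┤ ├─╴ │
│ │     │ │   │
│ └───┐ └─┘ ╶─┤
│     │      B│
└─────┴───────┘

Checking each cell for number of passages:

Junctions found (3+ passages):
  (2, 3): 3 passages
  (2, 5): 3 passages
  (2, 6): 3 passages
  (3, 2): 3 passages
  (4, 0): 3 passages
  (6, 5): 3 passages
Total junctions: 6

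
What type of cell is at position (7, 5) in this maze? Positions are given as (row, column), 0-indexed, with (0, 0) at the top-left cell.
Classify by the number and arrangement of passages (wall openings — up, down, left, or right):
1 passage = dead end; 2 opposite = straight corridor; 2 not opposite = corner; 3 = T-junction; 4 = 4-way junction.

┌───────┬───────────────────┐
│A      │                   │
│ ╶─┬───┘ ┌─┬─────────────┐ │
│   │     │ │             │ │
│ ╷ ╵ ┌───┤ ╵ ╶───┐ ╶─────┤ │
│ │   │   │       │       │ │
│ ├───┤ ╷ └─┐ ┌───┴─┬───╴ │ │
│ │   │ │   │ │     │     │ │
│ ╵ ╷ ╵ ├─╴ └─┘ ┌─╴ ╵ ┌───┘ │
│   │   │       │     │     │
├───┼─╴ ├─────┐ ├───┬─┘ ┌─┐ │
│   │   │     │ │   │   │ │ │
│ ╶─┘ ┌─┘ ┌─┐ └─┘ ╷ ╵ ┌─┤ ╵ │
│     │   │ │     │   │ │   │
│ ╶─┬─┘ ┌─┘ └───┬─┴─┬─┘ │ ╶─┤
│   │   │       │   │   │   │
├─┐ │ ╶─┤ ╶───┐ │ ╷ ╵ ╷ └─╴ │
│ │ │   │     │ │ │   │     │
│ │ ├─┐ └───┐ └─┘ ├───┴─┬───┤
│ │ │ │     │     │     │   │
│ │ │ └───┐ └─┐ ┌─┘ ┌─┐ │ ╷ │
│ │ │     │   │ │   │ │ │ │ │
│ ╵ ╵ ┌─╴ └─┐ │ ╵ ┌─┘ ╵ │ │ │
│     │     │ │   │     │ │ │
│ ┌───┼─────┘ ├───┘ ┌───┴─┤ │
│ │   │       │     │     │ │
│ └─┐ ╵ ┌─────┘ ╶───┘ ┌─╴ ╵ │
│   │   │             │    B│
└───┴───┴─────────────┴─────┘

Checking cell at (7, 5):
Number of passages: 3
Cell type: T-junction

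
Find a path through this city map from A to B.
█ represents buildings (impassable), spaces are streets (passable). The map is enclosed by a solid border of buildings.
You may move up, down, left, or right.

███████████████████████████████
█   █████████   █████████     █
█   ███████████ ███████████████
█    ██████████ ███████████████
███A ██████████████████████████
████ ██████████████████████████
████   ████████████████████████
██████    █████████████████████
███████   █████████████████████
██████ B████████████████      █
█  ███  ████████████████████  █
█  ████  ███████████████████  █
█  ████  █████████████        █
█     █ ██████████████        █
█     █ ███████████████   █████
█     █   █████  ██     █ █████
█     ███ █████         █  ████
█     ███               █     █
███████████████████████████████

Finding the shortest path from A to B:
Movement: cardinal only
Path length: 9 steps
Directions: right → down → down → right → right → down → right → down → down

Solution:

███████████████████████████████
█   █████████   █████████     █
█   ███████████ ███████████████
█    ██████████ ███████████████
███A↓██████████████████████████
████↓██████████████████████████
████↳→↓████████████████████████
██████↳↓  █████████████████████
███████↓  █████████████████████
██████ B████████████████      █
█  ███  ████████████████████  █
█  ████  ███████████████████  █
█  ████  █████████████        █
█     █ ██████████████        █
█     █ ███████████████   █████
█     █   █████  ██     █ █████
█     ███ █████         █  ████
█     ███               █     █
███████████████████████████████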